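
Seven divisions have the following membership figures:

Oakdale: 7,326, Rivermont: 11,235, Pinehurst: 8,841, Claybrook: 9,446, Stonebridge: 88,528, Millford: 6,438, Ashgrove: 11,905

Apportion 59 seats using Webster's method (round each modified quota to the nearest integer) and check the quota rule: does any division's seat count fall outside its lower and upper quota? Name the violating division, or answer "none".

Stonebridge

Standard quotas: Oakdale 3.007, Rivermont 4.612, Pinehurst 3.629, Claybrook 3.878, Stonebridge 36.343, Millford 2.643, Ashgrove 4.887.
Webster allocation: Oakdale 3, Rivermont 5, Pinehurst 4, Claybrook 4, Stonebridge 35, Millford 3, Ashgrove 5.
Stonebridge has quota 36.343 (lower 36, upper 37) but receives 35 — outside the quota interval.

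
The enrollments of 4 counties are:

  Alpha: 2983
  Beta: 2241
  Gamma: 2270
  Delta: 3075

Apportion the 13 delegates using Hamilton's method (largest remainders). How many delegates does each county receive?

Standard divisor: 10569 ÷ 13 = 813.
Standard quotas: Alpha 3.669, Beta 2.756, Gamma 2.792, Delta 3.782.
Lower quotas: Alpha 3, Beta 2, Gamma 2, Delta 3 (sum 10, leaving 3 seats).
Remainders in descending order: Gamma 0.792, Delta 0.782, Beta 0.756, Alpha 0.669.
The surplus seats go to Gamma, Delta, Beta.

Alpha 3, Beta 3, Gamma 3, Delta 4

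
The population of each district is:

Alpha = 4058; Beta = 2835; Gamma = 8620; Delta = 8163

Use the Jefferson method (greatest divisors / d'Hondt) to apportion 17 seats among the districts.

Standard divisor 23676/17 ≈ 1392.706; standard quotas: Alpha 2.914, Beta 2.036, Gamma 6.189, Delta 5.861.
Rounding down gives 2, 2, 6, 5 = 15 seats, so the divisor must be adjusted.
With modified divisor 1300: modified quotas Alpha 3.122, Beta 2.181, Gamma 6.631, Delta 6.279.
Rounding down: Alpha 3, Beta 2, Gamma 6, Delta 6 (total 17).

Alpha: 3, Beta: 2, Gamma: 6, Delta: 6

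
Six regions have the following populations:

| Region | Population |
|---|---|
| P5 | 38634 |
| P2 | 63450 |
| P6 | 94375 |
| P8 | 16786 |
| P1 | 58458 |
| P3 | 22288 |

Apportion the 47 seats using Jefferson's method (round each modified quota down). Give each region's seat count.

P5 6, P2 10, P6 16, P8 2, P1 10, P3 3

Standard divisor 293991/47 ≈ 6255.128; standard quotas: P5 6.176, P2 10.144, P6 15.088, P8 2.684, P1 9.346, P3 3.563.
Rounding down gives 6, 10, 15, 2, 9, 3 = 45 seats, so the divisor must be adjusted.
With modified divisor 5800: modified quotas P5 6.661, P2 10.940, P6 16.272, P8 2.894, P1 10.079, P3 3.843.
Rounding down: P5 6, P2 10, P6 16, P8 2, P1 10, P3 3 (total 47).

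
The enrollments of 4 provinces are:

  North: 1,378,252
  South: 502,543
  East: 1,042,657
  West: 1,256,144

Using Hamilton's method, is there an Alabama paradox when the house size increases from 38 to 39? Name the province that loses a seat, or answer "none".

South

At 38 seats: North 13, South 5, East 9, West 11.
At 39 seats: North 13, South 4, East 10, West 12.
South drops from 5 to 4.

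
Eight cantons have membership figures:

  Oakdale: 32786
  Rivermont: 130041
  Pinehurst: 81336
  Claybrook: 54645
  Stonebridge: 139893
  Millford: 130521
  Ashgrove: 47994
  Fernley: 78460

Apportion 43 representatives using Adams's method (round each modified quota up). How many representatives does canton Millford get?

8

Standard divisor 695676/43 ≈ 16178.512; standard quotas: Oakdale 2.027, Rivermont 8.038, Pinehurst 5.027, Claybrook 3.378, Stonebridge 8.647, Millford 8.068, Ashgrove 2.967, Fernley 4.850.
Rounding up gives 3, 9, 6, 4, 9, 9, 3, 5 = 48 seats, so the divisor must be adjusted.
With modified divisor 17900: modified quotas Oakdale 1.832, Rivermont 7.265, Pinehurst 4.544, Claybrook 3.053, Stonebridge 7.815, Millford 7.292, Ashgrove 2.681, Fernley 4.383.
Rounding up: Oakdale 2, Rivermont 8, Pinehurst 5, Claybrook 4, Stonebridge 8, Millford 8, Ashgrove 3, Fernley 5 (total 43).
Millford receives 8.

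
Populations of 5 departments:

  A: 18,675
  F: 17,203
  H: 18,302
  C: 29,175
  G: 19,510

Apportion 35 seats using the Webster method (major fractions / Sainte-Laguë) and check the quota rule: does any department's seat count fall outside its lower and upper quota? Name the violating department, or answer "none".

Standard quotas: A 6.354, F 5.853, H 6.227, C 9.927, G 6.638.
Webster allocation: A 6, F 6, H 6, C 10, G 7.
Every allocation lies between the lower and upper quota.

none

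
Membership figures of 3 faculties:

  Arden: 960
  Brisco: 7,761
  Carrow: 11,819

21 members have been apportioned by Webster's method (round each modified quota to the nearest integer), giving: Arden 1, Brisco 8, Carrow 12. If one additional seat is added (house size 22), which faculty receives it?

Carrow

Priority for the next seat is population ÷ (current seats + 0.5).
Priorities: Arden 640.000, Brisco 913.059, Carrow 945.520.
Highest priority: Carrow.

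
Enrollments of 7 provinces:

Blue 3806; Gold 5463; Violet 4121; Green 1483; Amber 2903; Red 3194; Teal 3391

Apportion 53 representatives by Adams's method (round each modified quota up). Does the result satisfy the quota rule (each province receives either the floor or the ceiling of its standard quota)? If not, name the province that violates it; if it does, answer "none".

Standard quotas: Blue 8.280, Gold 11.885, Violet 8.966, Green 3.226, Amber 6.316, Red 6.949, Teal 7.377.
Adams allocation: Blue 8, Gold 12, Violet 9, Green 4, Amber 6, Red 7, Teal 7.
Every allocation lies between the lower and upper quota.

none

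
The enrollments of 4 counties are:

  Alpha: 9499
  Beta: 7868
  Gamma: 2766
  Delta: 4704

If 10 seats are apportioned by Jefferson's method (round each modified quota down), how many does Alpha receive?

Standard divisor 24837/10 ≈ 2483.7; standard quotas: Alpha 3.825, Beta 3.168, Gamma 1.114, Delta 1.894.
Rounding down gives 3, 3, 1, 1 = 8 seats, so the divisor must be adjusted.
With modified divisor 2200: modified quotas Alpha 4.318, Beta 3.576, Gamma 1.257, Delta 2.138.
Rounding down: Alpha 4, Beta 3, Gamma 1, Delta 2 (total 10).
Alpha receives 4.

4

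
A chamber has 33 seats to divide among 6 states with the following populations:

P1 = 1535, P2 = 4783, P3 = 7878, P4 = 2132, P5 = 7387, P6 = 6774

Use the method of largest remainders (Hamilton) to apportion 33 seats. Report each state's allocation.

Standard divisor: 30489 ÷ 33 ≈ 923.909.
Standard quotas: P1 1.6614, P2 5.1769, P3 8.5268, P4 2.3076, P5 7.9954, P6 7.3319.
Lower quotas: P1 1, P2 5, P3 8, P4 2, P5 7, P6 7 (sum 30, leaving 3 seats).
Remainders in descending order: P5 0.9954, P1 0.6614, P3 0.5268, P6 0.3319, P4 0.3076, P2 0.1769.
The surplus seats go to P5, P1, P3.

P1=2, P2=5, P3=9, P4=2, P5=8, P6=7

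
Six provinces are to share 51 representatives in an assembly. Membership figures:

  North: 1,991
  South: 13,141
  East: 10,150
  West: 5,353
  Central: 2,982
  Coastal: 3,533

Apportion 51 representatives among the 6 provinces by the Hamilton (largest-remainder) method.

North 3; South 18; East 14; West 7; Central 4; Coastal 5

Total 37150; standard divisor 37150/51 ≈ 728.431.
Standard quotas: North 2.7333, South 18.0401, East 13.9341, West 7.3487, Central 4.0937, Coastal 4.8501.
Lower quotas: North 2, South 18, East 13, West 7, Central 4, Coastal 4 (sum 48, leaving 3 seats).
Remainders in descending order: East 0.9341, Coastal 0.8501, North 0.7333, West 0.3487, Central 0.0937, South 0.0401.
The surplus seats go to East, Coastal, North.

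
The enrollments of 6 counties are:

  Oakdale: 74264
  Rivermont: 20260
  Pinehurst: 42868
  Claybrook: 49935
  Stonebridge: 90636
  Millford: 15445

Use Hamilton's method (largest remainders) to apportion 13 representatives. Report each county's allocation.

The standard divisor is 293408/13 ≈ 22569.846.
Standard quotas: Oakdale 3.2904, Rivermont 0.8977, Pinehurst 1.8993, Claybrook 2.2125, Stonebridge 4.0158, Millford 0.6843.
Lower quotas: Oakdale 3, Rivermont 0, Pinehurst 1, Claybrook 2, Stonebridge 4, Millford 0 (sum 10, leaving 3 seats).
Remainders in descending order: Pinehurst 0.8993, Rivermont 0.8977, Millford 0.6843, Oakdale 0.2904, Claybrook 0.2125, Stonebridge 0.0158.
The surplus seats go to Pinehurst, Rivermont, Millford.

Oakdale: 3, Rivermont: 1, Pinehurst: 2, Claybrook: 2, Stonebridge: 4, Millford: 1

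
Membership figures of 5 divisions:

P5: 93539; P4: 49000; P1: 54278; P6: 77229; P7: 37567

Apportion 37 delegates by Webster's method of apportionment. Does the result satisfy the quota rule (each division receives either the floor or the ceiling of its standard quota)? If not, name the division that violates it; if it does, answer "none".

Standard quotas: P5 11.107, P4 5.818, P1 6.445, P6 9.170, P7 4.461.
Webster allocation: P5 11, P4 6, P1 7, P6 9, P7 4.
Every allocation lies between the lower and upper quota.

none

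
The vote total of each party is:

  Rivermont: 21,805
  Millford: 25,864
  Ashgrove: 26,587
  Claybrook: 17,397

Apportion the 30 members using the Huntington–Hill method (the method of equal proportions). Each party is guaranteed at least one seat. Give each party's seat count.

With divisor 3091: modified quotas Rivermont 7.054, Millford 8.368, Ashgrove 8.601, Claybrook 5.628.
Geometric-mean thresholds: Rivermont √(7·8)=7.483, Millford √(8·9)=8.485, Ashgrove √(8·9)=8.485, Claybrook √(5·6)=5.477.
Each quota rounded against its threshold gives Rivermont 7, Millford 8, Ashgrove 9, Claybrook 6 (total 30).

Rivermont 7, Millford 8, Ashgrove 9, Claybrook 6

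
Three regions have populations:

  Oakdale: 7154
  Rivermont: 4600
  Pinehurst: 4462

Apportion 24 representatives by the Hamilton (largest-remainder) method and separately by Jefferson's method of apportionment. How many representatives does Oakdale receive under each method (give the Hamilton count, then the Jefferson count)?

Hamilton: Oakdale 10, Rivermont 7, Pinehurst 7.
Jefferson: Oakdale 11, Rivermont 7, Pinehurst 6.
Oakdale gets 10 under Hamilton and 11 under Jefferson.

10 and 11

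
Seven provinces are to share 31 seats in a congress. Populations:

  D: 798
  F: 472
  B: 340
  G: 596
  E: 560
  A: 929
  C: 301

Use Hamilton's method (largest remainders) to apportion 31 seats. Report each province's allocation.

The standard divisor is 3996/31 ≈ 128.903.
Standard quotas: D 6.191, F 3.662, B 2.638, G 4.624, E 4.344, A 7.207, C 2.335.
Lower quotas: D 6, F 3, B 2, G 4, E 4, A 7, C 2 (sum 28, leaving 3 seats).
Remainders in descending order: F 0.662, B 0.638, G 0.624, E 0.344, C 0.335, A 0.207, D 0.191.
Largest remainders: F, B, G receive the extra seats.

D=6, F=4, B=3, G=5, E=4, A=7, C=2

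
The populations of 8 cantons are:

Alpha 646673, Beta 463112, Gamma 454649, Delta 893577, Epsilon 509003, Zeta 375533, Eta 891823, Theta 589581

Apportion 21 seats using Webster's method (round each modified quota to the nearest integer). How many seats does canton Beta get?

2

Standard divisor 4823951/21 ≈ 229711.952; standard quotas: Alpha 2.815, Beta 2.016, Gamma 1.979, Delta 3.890, Epsilon 2.216, Zeta 1.635, Eta 3.882, Theta 2.567.
Rounding to the nearest integer gives 3, 2, 2, 4, 2, 2, 4, 3 = 22 seats, so the divisor must be adjusted.
With modified divisor 243100: modified quotas Alpha 2.660, Beta 1.905, Gamma 1.870, Delta 3.676, Epsilon 2.094, Zeta 1.545, Eta 3.669, Theta 2.425.
Rounding to the nearest integer: Alpha 3, Beta 2, Gamma 2, Delta 4, Epsilon 2, Zeta 2, Eta 4, Theta 2 (total 21).
Beta receives 2.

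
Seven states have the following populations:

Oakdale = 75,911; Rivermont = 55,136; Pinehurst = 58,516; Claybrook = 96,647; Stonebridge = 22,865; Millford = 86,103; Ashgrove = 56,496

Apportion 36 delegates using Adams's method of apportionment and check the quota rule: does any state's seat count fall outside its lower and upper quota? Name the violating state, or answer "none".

Standard quotas: Oakdale 6.050, Rivermont 4.395, Pinehurst 4.664, Claybrook 7.703, Stonebridge 1.822, Millford 6.863, Ashgrove 4.503.
Adams allocation: Oakdale 6, Rivermont 4, Pinehurst 5, Claybrook 7, Stonebridge 2, Millford 7, Ashgrove 5.
Every allocation lies between the lower and upper quota.

none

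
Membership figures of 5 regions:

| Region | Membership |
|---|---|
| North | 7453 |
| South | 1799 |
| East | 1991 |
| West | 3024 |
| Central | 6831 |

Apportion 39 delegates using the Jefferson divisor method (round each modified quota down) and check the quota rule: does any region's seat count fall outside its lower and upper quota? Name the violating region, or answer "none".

none

Standard quotas: North 13.777, South 3.325, East 3.680, West 5.590, Central 12.627.
Jefferson allocation: North 14, South 3, East 3, West 6, Central 13.
Every allocation lies between the lower and upper quota.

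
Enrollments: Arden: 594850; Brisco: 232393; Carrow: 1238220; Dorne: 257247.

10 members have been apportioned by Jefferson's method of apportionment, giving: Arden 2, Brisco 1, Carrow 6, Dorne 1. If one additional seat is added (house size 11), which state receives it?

Priority for the next seat is population ÷ (current seats + 1).
Priorities: Arden 198283.333, Brisco 116196.500, Carrow 176888.571, Dorne 128623.500.
Highest priority: Arden.

Arden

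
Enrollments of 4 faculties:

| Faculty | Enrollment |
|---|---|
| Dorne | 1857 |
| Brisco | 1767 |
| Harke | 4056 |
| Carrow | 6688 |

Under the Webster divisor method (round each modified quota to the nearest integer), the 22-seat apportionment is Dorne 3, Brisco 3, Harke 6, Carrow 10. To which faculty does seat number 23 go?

Carrow

Priority for the next seat is population ÷ (current seats + 0.5).
Priorities: Dorne 530.571, Brisco 504.857, Harke 624.000, Carrow 636.952.
Highest priority: Carrow.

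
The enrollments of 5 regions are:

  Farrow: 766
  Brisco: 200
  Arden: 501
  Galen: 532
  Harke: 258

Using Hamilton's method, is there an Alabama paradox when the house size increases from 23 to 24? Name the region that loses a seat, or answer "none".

At 23 seats: Farrow 8, Brisco 2, Arden 5, Galen 5, Harke 3.
At 24 seats: Farrow 8, Brisco 2, Arden 5, Galen 6, Harke 3.
No region's allocation decreased.

none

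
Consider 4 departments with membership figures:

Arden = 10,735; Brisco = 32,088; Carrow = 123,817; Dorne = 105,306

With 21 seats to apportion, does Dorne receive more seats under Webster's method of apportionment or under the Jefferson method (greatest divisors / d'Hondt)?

Webster: Arden 1, Brisco 2, Carrow 10, Dorne 8.
Jefferson: Arden 0, Brisco 2, Carrow 10, Dorne 9.
Dorne gets 8 under Webster and 9 under Jefferson.

Jefferson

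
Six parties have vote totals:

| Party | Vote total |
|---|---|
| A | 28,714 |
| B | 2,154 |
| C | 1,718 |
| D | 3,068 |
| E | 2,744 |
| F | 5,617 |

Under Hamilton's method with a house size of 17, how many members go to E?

Standard divisor: 44015 ÷ 17 ≈ 2589.118.
Standard quotas: A 11.0903, B 0.8319, C 0.6635, D 1.1850, E 1.0598, F 2.1695.
Lower quotas: A 11, B 0, C 0, D 1, E 1, F 2 (sum 15, leaving 2 seats).
Remainders in descending order: B 0.8319, C 0.6635, D 0.1850, F 0.1695, A 0.0903, E 0.0598.
The surplus seats go to B, C.
E receives 1.

1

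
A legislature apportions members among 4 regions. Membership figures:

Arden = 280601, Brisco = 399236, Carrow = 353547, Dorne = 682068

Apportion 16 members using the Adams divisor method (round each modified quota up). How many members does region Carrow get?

Standard divisor 1715452/16 ≈ 107215.75; standard quotas: Arden 2.617, Brisco 3.724, Carrow 3.298, Dorne 6.362.
Rounding up gives 3, 4, 4, 7 = 18 seats, so the divisor must be adjusted.
With modified divisor 125500: modified quotas Arden 2.236, Brisco 3.181, Carrow 2.817, Dorne 5.435.
Rounding up: Arden 3, Brisco 4, Carrow 3, Dorne 6 (total 16).
Carrow receives 3.

3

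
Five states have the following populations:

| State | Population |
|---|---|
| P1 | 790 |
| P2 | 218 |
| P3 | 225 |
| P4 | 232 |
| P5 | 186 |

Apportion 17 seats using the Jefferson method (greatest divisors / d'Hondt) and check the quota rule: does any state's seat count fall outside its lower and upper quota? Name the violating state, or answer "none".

none

Standard quotas: P1 8.134, P2 2.245, P3 2.317, P4 2.389, P5 1.915.
Jefferson allocation: P1 9, P2 2, P3 2, P4 2, P5 2.
Every allocation lies between the lower and upper quota.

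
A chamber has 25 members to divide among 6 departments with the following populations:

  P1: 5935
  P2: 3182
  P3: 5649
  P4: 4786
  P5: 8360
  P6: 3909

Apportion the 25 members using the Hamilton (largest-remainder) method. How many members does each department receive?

P1=5; P2=2; P3=4; P4=4; P5=7; P6=3

Total 31821; standard divisor 31821/25 ≈ 1272.84.
Standard quotas: P1 4.6628, P2 2.4999, P3 4.4381, P4 3.7601, P5 6.5680, P6 3.0711.
Lower quotas: P1 4, P2 2, P3 4, P4 3, P5 6, P6 3 (sum 22, leaving 3 seats).
Remainders in descending order: P4 0.7601, P1 0.6628, P5 0.5680, P2 0.4999, P3 0.4381, P6 0.0711.
The surplus seats go to P4, P1, P5.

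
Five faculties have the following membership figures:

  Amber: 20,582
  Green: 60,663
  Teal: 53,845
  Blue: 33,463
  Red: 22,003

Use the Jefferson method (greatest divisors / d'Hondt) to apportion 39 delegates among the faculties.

Standard divisor 190556/39 ≈ 4886.051; standard quotas: Amber 4.212, Green 12.416, Teal 11.020, Blue 6.849, Red 4.503.
Rounding down gives 4, 12, 11, 6, 4 = 37 seats, so the divisor must be adjusted.
With modified divisor 4600: modified quotas Amber 4.474, Green 13.188, Teal 11.705, Blue 7.275, Red 4.783.
Rounding down: Amber 4, Green 13, Teal 11, Blue 7, Red 4 (total 39).

Amber=4; Green=13; Teal=11; Blue=7; Red=4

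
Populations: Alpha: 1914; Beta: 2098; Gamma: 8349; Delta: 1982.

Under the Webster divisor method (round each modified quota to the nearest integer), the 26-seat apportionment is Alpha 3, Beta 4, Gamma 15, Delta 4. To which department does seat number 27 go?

Priority for the next seat is population ÷ (current seats + 0.5).
Priorities: Alpha 546.857, Beta 466.222, Gamma 538.645, Delta 440.444.
Highest priority: Alpha.

Alpha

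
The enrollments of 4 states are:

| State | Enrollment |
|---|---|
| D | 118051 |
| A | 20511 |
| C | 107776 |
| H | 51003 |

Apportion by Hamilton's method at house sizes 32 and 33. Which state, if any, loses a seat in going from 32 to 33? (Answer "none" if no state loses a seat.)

none

At 32 seats: D 13, A 2, C 12, H 5.
At 33 seats: D 13, A 2, C 12, H 6.
No state's allocation decreased.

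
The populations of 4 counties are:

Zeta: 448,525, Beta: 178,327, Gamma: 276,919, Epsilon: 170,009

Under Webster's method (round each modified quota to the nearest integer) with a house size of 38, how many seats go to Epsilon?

6

Standard divisor 1073780/38 ≈ 28257.368; standard quotas: Zeta 15.873, Beta 6.311, Gamma 9.800, Epsilon 6.016.
Rounding to the nearest integer gives Zeta 16, Beta 6, Gamma 10, Epsilon 6 — total 38, matching the house size, so no adjustment is needed.
Epsilon receives 6.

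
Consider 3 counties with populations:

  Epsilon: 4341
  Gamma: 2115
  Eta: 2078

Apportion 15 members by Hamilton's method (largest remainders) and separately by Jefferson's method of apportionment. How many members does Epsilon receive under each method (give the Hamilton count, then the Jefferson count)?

7 and 8

Hamilton: Epsilon 7, Gamma 4, Eta 4.
Jefferson: Epsilon 8, Gamma 4, Eta 3.
Epsilon gets 7 under Hamilton and 8 under Jefferson.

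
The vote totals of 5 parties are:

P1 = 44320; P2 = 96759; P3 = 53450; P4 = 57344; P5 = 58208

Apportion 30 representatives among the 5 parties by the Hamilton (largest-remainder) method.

P1 4, P2 9, P3 5, P4 6, P5 6

The standard divisor is 310081/30 ≈ 10336.033.
Standard quotas: P1 4.2879, P2 9.3613, P3 5.1712, P4 5.5480, P5 5.6316.
Lower quotas: P1 4, P2 9, P3 5, P4 5, P5 5 (sum 28, leaving 2 seats).
Remainders in descending order: P5 0.6316, P4 0.5480, P2 0.3613, P1 0.2879, P3 0.1712.
Largest remainders: P5, P4 receive the extra seats.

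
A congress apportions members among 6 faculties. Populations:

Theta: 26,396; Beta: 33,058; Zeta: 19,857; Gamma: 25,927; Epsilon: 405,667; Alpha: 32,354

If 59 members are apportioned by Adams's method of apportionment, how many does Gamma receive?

3

Standard divisor 543259/59 ≈ 9207.78; standard quotas: Theta 2.867, Beta 3.590, Zeta 2.157, Gamma 2.816, Epsilon 44.057, Alpha 3.514.
Rounding up gives 3, 4, 3, 3, 45, 4 = 62 seats, so the divisor must be adjusted.
With modified divisor 9800: modified quotas Theta 2.693, Beta 3.373, Zeta 2.026, Gamma 2.646, Epsilon 41.395, Alpha 3.301.
Rounding up: Theta 3, Beta 4, Zeta 3, Gamma 3, Epsilon 42, Alpha 4 (total 59).
Gamma receives 3.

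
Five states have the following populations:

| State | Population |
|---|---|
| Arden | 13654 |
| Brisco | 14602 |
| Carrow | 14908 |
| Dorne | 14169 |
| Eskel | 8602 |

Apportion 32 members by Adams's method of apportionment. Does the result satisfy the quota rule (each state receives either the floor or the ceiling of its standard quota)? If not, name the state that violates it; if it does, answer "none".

Standard quotas: Arden 6.627, Brisco 7.087, Carrow 7.235, Dorne 6.877, Eskel 4.175.
Adams allocation: Arden 7, Brisco 7, Carrow 7, Dorne 7, Eskel 4.
Every allocation lies between the lower and upper quota.

none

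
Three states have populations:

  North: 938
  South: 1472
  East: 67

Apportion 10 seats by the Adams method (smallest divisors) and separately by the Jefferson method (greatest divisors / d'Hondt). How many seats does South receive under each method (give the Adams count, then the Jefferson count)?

Adams: North 4, South 5, East 1.
Jefferson: North 4, South 6, East 0.
South gets 5 under Adams and 6 under Jefferson.

5 and 6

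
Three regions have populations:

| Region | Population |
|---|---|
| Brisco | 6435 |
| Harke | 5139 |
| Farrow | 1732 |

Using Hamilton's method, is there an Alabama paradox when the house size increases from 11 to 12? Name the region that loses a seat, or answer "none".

At 11 seats: Brisco 5, Harke 4, Farrow 2.
At 12 seats: Brisco 6, Harke 5, Farrow 1.
Farrow drops from 2 to 1.

Farrow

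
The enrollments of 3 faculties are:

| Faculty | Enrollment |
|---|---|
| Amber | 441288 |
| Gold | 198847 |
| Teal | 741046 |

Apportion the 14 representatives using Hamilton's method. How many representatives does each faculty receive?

Amber=4, Gold=2, Teal=8

Standard divisor: 1381181 ÷ 14 ≈ 98655.786.
Standard quotas: Amber 4.4730, Gold 2.0156, Teal 7.5114.
Lower quotas: Amber 4, Gold 2, Teal 7 (sum 13, leaving 1 seat).
Remainders in descending order: Teal 0.5114, Amber 0.4730, Gold 0.0156.
Largest remainder: Teal receives the extra seat.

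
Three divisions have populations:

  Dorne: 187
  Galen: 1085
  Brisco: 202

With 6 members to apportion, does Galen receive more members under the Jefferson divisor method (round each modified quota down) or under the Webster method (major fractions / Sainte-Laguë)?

Jefferson

Jefferson: Dorne 0, Galen 5, Brisco 1.
Webster: Dorne 1, Galen 4, Brisco 1.
Galen gets 5 under Jefferson and 4 under Webster.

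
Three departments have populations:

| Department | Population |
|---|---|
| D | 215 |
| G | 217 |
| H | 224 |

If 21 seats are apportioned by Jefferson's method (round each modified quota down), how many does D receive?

7

Standard divisor 656/21 ≈ 31.238; standard quotas: D 6.883, G 6.947, H 7.171.
Rounding down gives 6, 6, 7 = 19 seats, so the divisor must be adjusted.
With modified divisor 30: modified quotas D 7.167, G 7.233, H 7.467.
Rounding down: D 7, G 7, H 7 (total 21).
D receives 7.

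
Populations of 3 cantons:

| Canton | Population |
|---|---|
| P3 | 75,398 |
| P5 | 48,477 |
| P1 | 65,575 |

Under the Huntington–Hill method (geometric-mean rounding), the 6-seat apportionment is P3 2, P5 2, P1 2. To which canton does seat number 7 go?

P3

Priority for the next seat is population ÷ (√(s·(s+1))).
Priorities: P3 30781.105, P5 19790.652, P1 26770.882.
Highest priority: P3.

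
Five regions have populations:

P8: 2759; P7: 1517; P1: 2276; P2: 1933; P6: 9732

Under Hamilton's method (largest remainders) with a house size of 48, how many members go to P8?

7

Total 18217; standard divisor 18217/48 ≈ 379.521.
Standard quotas: P8 7.2697, P7 3.9971, P1 5.9970, P2 5.0933, P6 25.6429.
Lower quotas: P8 7, P7 3, P1 5, P2 5, P6 25 (sum 45, leaving 3 seats).
Remainders in descending order: P7 0.9971, P1 0.9970, P6 0.6429, P8 0.2697, P2 0.0933.
The surplus seats go to P7, P1, P6.
P8 receives 7.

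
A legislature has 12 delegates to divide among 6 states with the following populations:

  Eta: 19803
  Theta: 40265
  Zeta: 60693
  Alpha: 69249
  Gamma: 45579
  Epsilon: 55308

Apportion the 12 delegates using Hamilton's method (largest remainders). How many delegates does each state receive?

Eta=1, Theta=2, Zeta=2, Alpha=3, Gamma=2, Epsilon=2

The standard divisor is 290897/12 ≈ 24241.417.
Standard quotas: Eta 0.8169, Theta 1.6610, Zeta 2.5037, Alpha 2.8566, Gamma 1.8802, Epsilon 2.2815.
Lower quotas: Eta 0, Theta 1, Zeta 2, Alpha 2, Gamma 1, Epsilon 2 (sum 8, leaving 4 seats).
Remainders in descending order: Gamma 0.8802, Alpha 0.8566, Eta 0.8169, Theta 0.6610, Zeta 0.5037, Epsilon 0.2815.
Largest remainders: Gamma, Alpha, Eta, Theta receive the extra seats.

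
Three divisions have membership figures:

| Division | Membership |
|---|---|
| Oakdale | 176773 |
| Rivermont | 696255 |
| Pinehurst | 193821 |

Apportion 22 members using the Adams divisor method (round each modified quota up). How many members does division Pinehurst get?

4

Standard divisor 1066849/22 ≈ 48493.136; standard quotas: Oakdale 3.645, Rivermont 14.358, Pinehurst 3.997.
Rounding up gives 4, 15, 4 = 23 seats, so the divisor must be adjusted.
With modified divisor 51600: modified quotas Oakdale 3.426, Rivermont 13.493, Pinehurst 3.756.
Rounding up: Oakdale 4, Rivermont 14, Pinehurst 4 (total 22).
Pinehurst receives 4.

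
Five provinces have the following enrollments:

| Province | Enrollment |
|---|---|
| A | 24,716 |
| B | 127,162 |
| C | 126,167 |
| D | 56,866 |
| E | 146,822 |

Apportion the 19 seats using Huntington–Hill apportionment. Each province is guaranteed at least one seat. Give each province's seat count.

With divisor 25011: modified quotas A 0.988, B 5.084, C 5.044, D 2.274, E 5.870.
Geometric-mean thresholds: A (min 1), B √(5·6)=5.477, C √(5·6)=5.477, D √(2·3)=2.449, E √(5·6)=5.477.
Each quota rounded against its threshold gives A 1, B 5, C 5, D 2, E 6 (total 19).

A=1; B=5; C=5; D=2; E=6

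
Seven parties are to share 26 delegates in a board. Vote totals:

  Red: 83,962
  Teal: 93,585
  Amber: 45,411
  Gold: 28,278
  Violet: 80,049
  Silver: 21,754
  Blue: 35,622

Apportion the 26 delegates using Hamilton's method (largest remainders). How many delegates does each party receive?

Total 388661; standard divisor 388661/26 ≈ 14948.5.
Standard quotas: Red 5.6168, Teal 6.2605, Amber 3.0378, Gold 1.8917, Violet 5.3550, Silver 1.4553, Blue 2.3830.
Lower quotas: Red 5, Teal 6, Amber 3, Gold 1, Violet 5, Silver 1, Blue 2 (sum 23, leaving 3 seats).
Remainders in descending order: Gold 0.8917, Red 0.6168, Silver 0.4553, Blue 0.3830, Violet 0.3550, Teal 0.2605, Amber 0.0378.
The surplus seats go to Gold, Red, Silver.

Red: 6; Teal: 6; Amber: 3; Gold: 2; Violet: 5; Silver: 2; Blue: 2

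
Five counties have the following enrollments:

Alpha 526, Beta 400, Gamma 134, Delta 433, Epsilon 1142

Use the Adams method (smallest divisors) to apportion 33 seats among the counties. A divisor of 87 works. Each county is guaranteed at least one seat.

With modified divisor 87: modified quotas Alpha 6.046, Beta 4.598, Gamma 1.540, Delta 4.977, Epsilon 13.126.
Rounding up: Alpha 7, Beta 5, Gamma 2, Delta 5, Epsilon 14 (total 33).

Alpha=7, Beta=5, Gamma=2, Delta=5, Epsilon=14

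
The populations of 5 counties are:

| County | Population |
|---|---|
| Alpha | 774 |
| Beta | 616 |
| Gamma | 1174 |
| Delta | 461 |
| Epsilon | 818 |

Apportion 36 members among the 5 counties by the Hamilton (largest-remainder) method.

The standard divisor is 3843/36 ≈ 106.75.
Standard quotas: Alpha 7.251, Beta 5.770, Gamma 10.998, Delta 4.319, Epsilon 7.663.
Lower quotas: Alpha 7, Beta 5, Gamma 10, Delta 4, Epsilon 7 (sum 33, leaving 3 seats).
Remainders in descending order: Gamma 0.998, Beta 0.770, Epsilon 0.663, Delta 0.319, Alpha 0.251.
Largest remainders: Gamma, Beta, Epsilon receive the extra seats.

Alpha 7, Beta 6, Gamma 11, Delta 4, Epsilon 8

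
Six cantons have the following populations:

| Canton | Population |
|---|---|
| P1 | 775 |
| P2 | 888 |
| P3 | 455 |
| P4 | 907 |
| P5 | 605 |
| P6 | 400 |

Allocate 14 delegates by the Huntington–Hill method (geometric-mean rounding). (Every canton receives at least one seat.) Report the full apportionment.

With divisor 300: modified quotas P1 2.583, P2 2.960, P3 1.517, P4 3.023, P5 2.017, P6 1.333.
Geometric-mean thresholds: P1 √(2·3)=2.449, P2 √(2·3)=2.449, P3 √(1·2)=1.414, P4 √(3·4)=3.464, P5 √(2·3)=2.449, P6 √(1·2)=1.414.
Each quota rounded against its threshold gives P1 3, P2 3, P3 2, P4 3, P5 2, P6 1 (total 14).

P1 3, P2 3, P3 2, P4 3, P5 2, P6 1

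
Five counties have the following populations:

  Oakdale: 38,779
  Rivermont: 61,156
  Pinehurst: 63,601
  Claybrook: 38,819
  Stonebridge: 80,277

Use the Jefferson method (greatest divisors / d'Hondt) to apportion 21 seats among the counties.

Standard divisor 282632/21 ≈ 13458.667; standard quotas: Oakdale 2.881, Rivermont 4.544, Pinehurst 4.726, Claybrook 2.884, Stonebridge 5.965.
Rounding down gives 2, 4, 4, 2, 5 = 17 seats, so the divisor must be adjusted.
With modified divisor 12500: modified quotas Oakdale 3.102, Rivermont 4.892, Pinehurst 5.088, Claybrook 3.106, Stonebridge 6.422.
Rounding down: Oakdale 3, Rivermont 4, Pinehurst 5, Claybrook 3, Stonebridge 6 (total 21).

Oakdale 3, Rivermont 4, Pinehurst 5, Claybrook 3, Stonebridge 6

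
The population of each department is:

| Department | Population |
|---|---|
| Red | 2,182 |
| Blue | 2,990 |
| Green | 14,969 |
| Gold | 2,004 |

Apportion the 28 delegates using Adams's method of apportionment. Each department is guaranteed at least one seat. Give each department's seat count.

Red 3; Blue 4; Green 18; Gold 3

Standard divisor 22145/28 ≈ 790.893; standard quotas: Red 2.759, Blue 3.781, Green 18.927, Gold 2.534.
Rounding up gives 3, 4, 19, 3 = 29 seats, so the divisor must be adjusted.
With modified divisor 860: modified quotas Red 2.537, Blue 3.477, Green 17.406, Gold 2.330.
Rounding up: Red 3, Blue 4, Green 18, Gold 3 (total 28).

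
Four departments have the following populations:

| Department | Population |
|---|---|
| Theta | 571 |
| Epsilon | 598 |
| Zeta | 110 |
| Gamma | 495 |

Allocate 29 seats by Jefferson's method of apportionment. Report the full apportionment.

Theta 10; Epsilon 10; Zeta 1; Gamma 8

Standard divisor 1774/29 ≈ 61.172; standard quotas: Theta 9.334, Epsilon 9.776, Zeta 1.798, Gamma 8.092.
Rounding down gives 9, 9, 1, 8 = 27 seats, so the divisor must be adjusted.
With modified divisor 56: modified quotas Theta 10.196, Epsilon 10.679, Zeta 1.964, Gamma 8.839.
Rounding down: Theta 10, Epsilon 10, Zeta 1, Gamma 8 (total 29).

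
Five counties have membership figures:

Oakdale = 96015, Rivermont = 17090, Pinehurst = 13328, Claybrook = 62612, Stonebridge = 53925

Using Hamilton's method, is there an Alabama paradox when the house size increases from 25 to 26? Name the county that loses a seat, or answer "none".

At 25 seats: Oakdale 10, Rivermont 2, Pinehurst 1, Claybrook 6, Stonebridge 6.
At 26 seats: Oakdale 10, Rivermont 2, Pinehurst 1, Claybrook 7, Stonebridge 6.
No county's allocation decreased.

none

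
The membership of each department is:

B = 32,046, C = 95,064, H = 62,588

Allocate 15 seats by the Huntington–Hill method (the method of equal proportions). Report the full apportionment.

With divisor 12893: modified quotas B 2.486, C 7.373, H 4.854.
Geometric-mean thresholds: B √(2·3)=2.449, C √(7·8)=7.483, H √(4·5)=4.472.
Each quota rounded against its threshold gives B 3, C 7, H 5 (total 15).

B 3, C 7, H 5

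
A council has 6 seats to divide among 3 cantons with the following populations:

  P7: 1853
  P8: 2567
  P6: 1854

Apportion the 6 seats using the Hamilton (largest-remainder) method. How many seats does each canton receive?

P7 2, P8 2, P6 2

The standard divisor is 6274/6 ≈ 1045.667.
Standard quotas: P7 1.772, P8 2.455, P6 1.773.
Lower quotas: P7 1, P8 2, P6 1 (sum 4, leaving 2 seats).
Remainders in descending order: P6 0.773, P7 0.772, P8 0.455.
Largest remainders: P6, P7 receive the extra seats.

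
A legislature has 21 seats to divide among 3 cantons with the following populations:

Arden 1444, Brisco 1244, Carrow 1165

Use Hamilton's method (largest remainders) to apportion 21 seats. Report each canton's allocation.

Arden 8, Brisco 7, Carrow 6

Total 3853; standard divisor 3853/21 ≈ 183.476.
Standard quotas: Arden 7.870, Brisco 6.780, Carrow 6.350.
Lower quotas: Arden 7, Brisco 6, Carrow 6 (sum 19, leaving 2 seats).
Remainders in descending order: Arden 0.870, Brisco 0.780, Carrow 0.350.
The surplus seats go to Arden, Brisco.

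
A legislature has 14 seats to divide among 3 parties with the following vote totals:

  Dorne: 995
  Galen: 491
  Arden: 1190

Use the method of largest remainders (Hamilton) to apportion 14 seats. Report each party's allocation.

The standard divisor is 2676/14 ≈ 191.143.
Standard quotas: Dorne 5.206, Galen 2.569, Arden 6.226.
Lower quotas: Dorne 5, Galen 2, Arden 6 (sum 13, leaving 1 seat).
Remainders in descending order: Galen 0.569, Arden 0.226, Dorne 0.206.
The surplus seat goes to Galen.

Dorne=5, Galen=3, Arden=6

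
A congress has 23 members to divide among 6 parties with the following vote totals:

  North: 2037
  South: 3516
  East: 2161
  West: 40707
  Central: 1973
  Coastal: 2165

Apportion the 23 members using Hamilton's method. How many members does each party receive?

North 1, South 1, East 1, West 18, Central 1, Coastal 1

Standard divisor: 52559 ÷ 23 ≈ 2285.174.
Standard quotas: North 0.8914, South 1.5386, East 0.9457, West 17.8135, Central 0.8634, Coastal 0.9474.
Lower quotas: North 0, South 1, East 0, West 17, Central 0, Coastal 0 (sum 18, leaving 5 seats).
Remainders in descending order: Coastal 0.9474, East 0.9457, North 0.8914, Central 0.8634, West 0.8135, South 0.5386.
The surplus seats go to Coastal, East, North, Central, West.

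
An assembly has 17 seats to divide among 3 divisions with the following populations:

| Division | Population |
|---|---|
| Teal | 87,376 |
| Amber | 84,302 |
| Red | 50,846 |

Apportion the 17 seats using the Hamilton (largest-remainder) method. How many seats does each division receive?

Standard divisor: 222524 ÷ 17 ≈ 13089.647.
Standard quotas: Teal 6.6752, Amber 6.4404, Red 3.8844.
Lower quotas: Teal 6, Amber 6, Red 3 (sum 15, leaving 2 seats).
Remainders in descending order: Red 0.8844, Teal 0.6752, Amber 0.4404.
Largest remainders: Red, Teal receive the extra seats.

Teal=7; Amber=6; Red=4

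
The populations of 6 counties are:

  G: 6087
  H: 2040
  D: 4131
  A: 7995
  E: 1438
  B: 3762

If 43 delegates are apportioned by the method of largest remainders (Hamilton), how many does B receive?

6

Total 25453; standard divisor 25453/43 ≈ 591.93.
Standard quotas: G 10.2833, H 3.4464, D 6.9789, A 13.5067, E 2.4293, B 6.3555.
Lower quotas: G 10, H 3, D 6, A 13, E 2, B 6 (sum 40, leaving 3 seats).
Remainders in descending order: D 0.9789, A 0.5067, H 0.4464, E 0.4293, B 0.3555, G 0.2833.
The surplus seats go to D, A, H.
B receives 6.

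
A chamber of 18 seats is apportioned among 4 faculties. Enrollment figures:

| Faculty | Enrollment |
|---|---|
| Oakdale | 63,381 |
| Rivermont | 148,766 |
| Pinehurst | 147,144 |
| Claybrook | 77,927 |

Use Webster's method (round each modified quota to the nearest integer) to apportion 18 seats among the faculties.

Oakdale 3, Rivermont 6, Pinehurst 6, Claybrook 3

Standard divisor 437218/18 ≈ 24289.889; standard quotas: Oakdale 2.609, Rivermont 6.125, Pinehurst 6.058, Claybrook 3.208.
Rounding to the nearest integer gives Oakdale 3, Rivermont 6, Pinehurst 6, Claybrook 3 — total 18, matching the house size, so no adjustment is needed.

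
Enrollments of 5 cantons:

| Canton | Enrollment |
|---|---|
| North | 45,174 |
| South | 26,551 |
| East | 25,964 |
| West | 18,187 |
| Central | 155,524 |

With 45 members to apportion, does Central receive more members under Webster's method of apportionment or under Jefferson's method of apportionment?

Webster: North 8, South 4, East 4, West 3, Central 26.
Jefferson: North 7, South 4, East 4, West 3, Central 27.
Central gets 26 under Webster and 27 under Jefferson.

Jefferson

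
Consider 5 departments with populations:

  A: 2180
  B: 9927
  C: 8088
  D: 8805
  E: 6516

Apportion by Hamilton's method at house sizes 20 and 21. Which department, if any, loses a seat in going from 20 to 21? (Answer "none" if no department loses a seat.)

At 20 seats: A 1, B 6, C 4, D 5, E 4.
At 21 seats: A 1, B 6, C 5, D 5, E 4.
No department's allocation decreased.

none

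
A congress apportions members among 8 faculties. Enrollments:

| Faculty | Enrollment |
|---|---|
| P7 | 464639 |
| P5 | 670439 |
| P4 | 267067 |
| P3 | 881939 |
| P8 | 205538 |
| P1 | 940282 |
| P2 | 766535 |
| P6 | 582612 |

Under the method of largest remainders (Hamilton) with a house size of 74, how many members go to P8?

3

The standard divisor is 4779051/74 ≈ 64581.77.
Standard quotas: P7 7.1946, P5 10.3812, P4 4.1353, P3 13.6562, P8 3.1826, P1 14.5596, P2 11.8692, P6 9.0213.
Lower quotas: P7 7, P5 10, P4 4, P3 13, P8 3, P1 14, P2 11, P6 9 (sum 71, leaving 3 seats).
Remainders in descending order: P2 0.8692, P3 0.6562, P1 0.5596, P5 0.3812, P7 0.1946, P8 0.1826, P4 0.1353, P6 0.0213.
The surplus seats go to P2, P3, P1.
P8 receives 3.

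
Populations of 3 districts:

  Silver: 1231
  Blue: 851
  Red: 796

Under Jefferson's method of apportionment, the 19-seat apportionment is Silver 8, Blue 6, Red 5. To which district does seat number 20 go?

Silver

Priority for the next seat is population ÷ (current seats + 1).
Priorities: Silver 136.778, Blue 121.571, Red 132.667.
Highest priority: Silver.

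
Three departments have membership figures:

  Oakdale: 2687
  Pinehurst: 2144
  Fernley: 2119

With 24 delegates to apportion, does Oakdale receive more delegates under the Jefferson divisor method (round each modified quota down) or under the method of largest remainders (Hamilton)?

Jefferson

Jefferson: Oakdale 10, Pinehurst 7, Fernley 7.
Hamilton: Oakdale 9, Pinehurst 8, Fernley 7.
Oakdale gets 10 under Jefferson and 9 under Hamilton.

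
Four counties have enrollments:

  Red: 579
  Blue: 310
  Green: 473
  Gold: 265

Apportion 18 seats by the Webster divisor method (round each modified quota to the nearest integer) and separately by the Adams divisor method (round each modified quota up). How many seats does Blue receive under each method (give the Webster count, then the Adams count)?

3 and 4

Webster: Red 7, Blue 3, Green 5, Gold 3.
Adams: Red 6, Blue 4, Green 5, Gold 3.
Blue gets 3 under Webster and 4 under Adams.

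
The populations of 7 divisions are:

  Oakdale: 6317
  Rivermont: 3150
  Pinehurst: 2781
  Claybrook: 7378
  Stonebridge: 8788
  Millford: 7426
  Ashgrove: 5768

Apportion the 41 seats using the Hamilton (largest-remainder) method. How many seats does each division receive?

Total 41608; standard divisor 41608/41 ≈ 1014.829.
Standard quotas: Oakdale 6.2247, Rivermont 3.1040, Pinehurst 2.7404, Claybrook 7.2702, Stonebridge 8.6596, Millford 7.3175, Ashgrove 5.6837.
Lower quotas: Oakdale 6, Rivermont 3, Pinehurst 2, Claybrook 7, Stonebridge 8, Millford 7, Ashgrove 5 (sum 38, leaving 3 seats).
Remainders in descending order: Pinehurst 0.7404, Ashgrove 0.6837, Stonebridge 0.6596, Millford 0.3175, Claybrook 0.2702, Oakdale 0.2247, Rivermont 0.1040.
The surplus seats go to Pinehurst, Ashgrove, Stonebridge.

Oakdale: 6; Rivermont: 3; Pinehurst: 3; Claybrook: 7; Stonebridge: 9; Millford: 7; Ashgrove: 6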